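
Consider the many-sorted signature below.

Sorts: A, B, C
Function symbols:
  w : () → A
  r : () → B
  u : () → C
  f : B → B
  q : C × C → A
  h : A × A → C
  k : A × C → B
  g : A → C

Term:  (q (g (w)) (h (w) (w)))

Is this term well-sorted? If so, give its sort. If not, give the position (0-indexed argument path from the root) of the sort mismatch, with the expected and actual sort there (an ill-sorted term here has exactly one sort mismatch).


    (w) : A
  (g (w)) : C
    (w) : A
    (w) : A
  (h (w) (w)) : C
(q (g (w)) (h (w) (w))) : A

well-sorted; sort = A


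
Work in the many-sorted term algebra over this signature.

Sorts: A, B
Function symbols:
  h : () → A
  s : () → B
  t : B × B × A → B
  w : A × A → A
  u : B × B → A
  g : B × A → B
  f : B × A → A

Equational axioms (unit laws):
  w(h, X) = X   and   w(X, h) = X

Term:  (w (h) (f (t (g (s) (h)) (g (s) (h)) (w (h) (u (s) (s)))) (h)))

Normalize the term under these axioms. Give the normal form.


normal form = (f (t (g (s) (h)) (g (s) (h)) (u (s) (s))) (h))

1. (w (h) (f (t (g (s) (h)) (g (s) (h)) (w (h) (u (s) (s)))) (h)))  →  (f (t (g (s) (h)) (g (s) (h)) (w (h) (u (s) (s)))) (h))
2. (f (t (g (s) (h)) (g (s) (h)) (w (h) (u (s) (s)))) (h))  →  (f (t (g (s) (h)) (g (s) (h)) (u (s) (s))) (h))


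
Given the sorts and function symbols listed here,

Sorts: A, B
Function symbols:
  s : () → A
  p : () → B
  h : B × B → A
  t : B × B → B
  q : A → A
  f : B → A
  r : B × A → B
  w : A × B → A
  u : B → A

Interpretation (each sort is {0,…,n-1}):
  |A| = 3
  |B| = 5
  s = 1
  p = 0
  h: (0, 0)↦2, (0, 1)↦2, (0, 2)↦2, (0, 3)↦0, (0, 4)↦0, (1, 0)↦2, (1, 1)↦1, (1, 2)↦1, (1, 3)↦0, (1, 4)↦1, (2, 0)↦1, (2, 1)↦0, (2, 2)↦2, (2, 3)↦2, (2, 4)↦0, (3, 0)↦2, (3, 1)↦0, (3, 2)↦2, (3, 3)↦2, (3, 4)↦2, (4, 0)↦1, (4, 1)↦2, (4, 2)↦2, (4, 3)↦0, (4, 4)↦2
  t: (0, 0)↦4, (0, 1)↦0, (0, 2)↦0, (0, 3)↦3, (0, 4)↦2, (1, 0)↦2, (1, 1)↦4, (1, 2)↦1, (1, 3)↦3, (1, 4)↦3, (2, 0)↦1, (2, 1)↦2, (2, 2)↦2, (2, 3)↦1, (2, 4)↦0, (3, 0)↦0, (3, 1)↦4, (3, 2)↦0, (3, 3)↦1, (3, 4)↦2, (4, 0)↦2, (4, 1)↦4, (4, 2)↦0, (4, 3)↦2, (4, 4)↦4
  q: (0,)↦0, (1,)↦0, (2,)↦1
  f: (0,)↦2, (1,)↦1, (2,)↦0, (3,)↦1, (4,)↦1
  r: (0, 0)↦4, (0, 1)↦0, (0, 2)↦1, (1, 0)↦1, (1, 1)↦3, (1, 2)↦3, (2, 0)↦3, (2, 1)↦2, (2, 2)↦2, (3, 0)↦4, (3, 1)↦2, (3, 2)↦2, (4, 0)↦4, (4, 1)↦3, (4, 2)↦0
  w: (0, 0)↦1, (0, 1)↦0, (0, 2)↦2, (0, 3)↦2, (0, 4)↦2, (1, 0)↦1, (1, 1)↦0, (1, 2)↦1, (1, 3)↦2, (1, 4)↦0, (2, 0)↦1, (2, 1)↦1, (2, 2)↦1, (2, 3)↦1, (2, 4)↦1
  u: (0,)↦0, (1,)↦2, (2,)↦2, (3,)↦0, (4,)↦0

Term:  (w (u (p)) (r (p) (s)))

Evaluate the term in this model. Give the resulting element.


value = 1

  p = 0
  (u (p)) = u(0,) = 0
  p = 0
  s = 1
  (r (p) (s)) = r(0, 1) = 0
  (w (u (p)) (r (p) (s))) = w(0, 0) = 1


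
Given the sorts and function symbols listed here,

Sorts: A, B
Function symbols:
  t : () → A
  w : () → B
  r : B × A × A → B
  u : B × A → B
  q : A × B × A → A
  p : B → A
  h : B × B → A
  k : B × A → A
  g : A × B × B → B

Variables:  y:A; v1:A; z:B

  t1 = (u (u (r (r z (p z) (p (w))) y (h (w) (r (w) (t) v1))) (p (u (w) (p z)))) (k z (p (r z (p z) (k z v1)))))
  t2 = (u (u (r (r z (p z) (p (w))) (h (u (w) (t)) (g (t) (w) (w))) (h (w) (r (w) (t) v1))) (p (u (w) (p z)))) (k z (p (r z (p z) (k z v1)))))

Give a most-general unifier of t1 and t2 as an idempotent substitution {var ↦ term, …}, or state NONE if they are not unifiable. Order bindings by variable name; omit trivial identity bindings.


{y ↦ (h (u (w) (t)) (g (t) (w) (w)))}


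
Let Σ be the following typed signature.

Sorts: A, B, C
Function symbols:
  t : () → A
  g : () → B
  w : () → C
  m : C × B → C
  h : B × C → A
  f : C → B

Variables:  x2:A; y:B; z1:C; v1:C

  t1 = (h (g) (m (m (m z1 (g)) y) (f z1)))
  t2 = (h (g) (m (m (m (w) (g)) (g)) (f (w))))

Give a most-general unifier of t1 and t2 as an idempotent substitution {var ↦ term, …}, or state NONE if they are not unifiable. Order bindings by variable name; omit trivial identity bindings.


{y ↦ (g), z1 ↦ (w)}


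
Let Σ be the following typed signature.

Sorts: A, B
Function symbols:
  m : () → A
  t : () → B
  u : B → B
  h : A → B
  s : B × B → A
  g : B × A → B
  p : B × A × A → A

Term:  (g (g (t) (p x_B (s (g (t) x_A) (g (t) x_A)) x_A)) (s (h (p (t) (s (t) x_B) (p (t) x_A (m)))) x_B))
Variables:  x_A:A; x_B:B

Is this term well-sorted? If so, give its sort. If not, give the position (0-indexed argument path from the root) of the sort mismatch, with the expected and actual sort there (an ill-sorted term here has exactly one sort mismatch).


    (t) : B
      x_B : B
          (t) : B
          x_A : A
        (g (t) x_A) : B
          (t) : B
          x_A : A
        (g (t) x_A) : B
      (s (g (t) x_A) (g (t) x_A)) : A
      x_A : A
    (p x_B (s (g (t) x_A) (g (t) x_A)) x_A) : A
  (g (t) (p x_B (s (g (t) x_A) (g (t) x_A)) x_A)) : B
        (t) : B
          (t) : B
          x_B : B
        (s (t) x_B) : A
          (t) : B
          x_A : A
          (m) : A
        (p (t) x_A (m)) : A
      (p (t) (s (t) x_B) (p (t) x_A (m))) : A
    (h (p (t) (s (t) x_B) (p (t) x_A (m)))) : B
    x_B : B
  (s (h (p (t) (s (t) x_B) (p (t) x_A (m)))) x_B) : A
(g (g (t) (p x_B (s (g (t) x_A) (g (t) x_A)) x_A)) (s (h (p (t) (s (t) x_B) (p (t) x_A (m)))) x_B)) : B

well-sorted; sort = B


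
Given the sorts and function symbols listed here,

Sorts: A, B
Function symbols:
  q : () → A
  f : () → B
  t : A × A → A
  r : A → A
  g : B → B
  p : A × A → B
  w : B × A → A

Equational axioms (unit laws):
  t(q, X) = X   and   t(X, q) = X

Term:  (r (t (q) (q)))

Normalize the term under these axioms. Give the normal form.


normal form = (r (q))

1. (r (t (q) (q)))  →  (r (q))


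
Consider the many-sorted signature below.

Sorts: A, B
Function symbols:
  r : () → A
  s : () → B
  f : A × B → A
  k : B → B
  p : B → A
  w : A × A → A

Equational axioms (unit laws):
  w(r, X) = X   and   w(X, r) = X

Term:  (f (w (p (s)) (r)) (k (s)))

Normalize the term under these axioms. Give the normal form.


1. (f (w (p (s)) (r)) (k (s)))  →  (f (p (s)) (k (s)))

normal form = (f (p (s)) (k (s)))


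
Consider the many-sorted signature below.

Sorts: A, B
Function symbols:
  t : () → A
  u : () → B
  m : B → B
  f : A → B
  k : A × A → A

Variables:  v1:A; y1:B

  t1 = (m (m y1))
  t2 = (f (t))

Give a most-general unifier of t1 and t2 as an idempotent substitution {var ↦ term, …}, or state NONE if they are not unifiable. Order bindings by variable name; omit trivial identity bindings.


NONE (not unifiable)

head clash or occurs-check failure — not unifiable


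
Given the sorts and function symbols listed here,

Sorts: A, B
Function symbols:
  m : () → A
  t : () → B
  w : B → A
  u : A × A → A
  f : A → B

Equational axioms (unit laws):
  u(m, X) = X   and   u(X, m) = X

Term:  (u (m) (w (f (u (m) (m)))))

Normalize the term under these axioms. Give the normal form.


1. (u (m) (w (f (u (m) (m)))))  →  (w (f (u (m) (m))))
2. (w (f (u (m) (m))))  →  (w (f (m)))

normal form = (w (f (m)))


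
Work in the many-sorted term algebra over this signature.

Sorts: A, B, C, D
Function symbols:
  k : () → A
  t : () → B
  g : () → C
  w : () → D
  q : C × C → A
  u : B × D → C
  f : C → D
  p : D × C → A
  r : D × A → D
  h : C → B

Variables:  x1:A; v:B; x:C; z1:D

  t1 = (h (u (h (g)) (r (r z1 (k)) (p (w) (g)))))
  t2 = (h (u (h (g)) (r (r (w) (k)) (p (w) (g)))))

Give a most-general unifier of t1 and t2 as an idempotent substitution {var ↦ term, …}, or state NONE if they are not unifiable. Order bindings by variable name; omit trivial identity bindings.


{z1 ↦ (w)}


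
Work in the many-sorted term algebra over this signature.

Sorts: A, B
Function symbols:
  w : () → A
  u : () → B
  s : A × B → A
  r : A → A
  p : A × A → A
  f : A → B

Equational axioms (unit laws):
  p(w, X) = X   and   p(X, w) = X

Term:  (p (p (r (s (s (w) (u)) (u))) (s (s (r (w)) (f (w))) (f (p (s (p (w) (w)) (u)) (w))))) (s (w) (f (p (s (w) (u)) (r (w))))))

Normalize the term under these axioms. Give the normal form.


1. (p (p (r (s (s (w) (u)) (u))) (s (s (r (w)) (f (w))) (f (p (s (p (w) (w)) (u)) (w))))) (s (w) (f (p (s (w) (u)) (r (w))))))  →  (p (p (r (s (s (w) (u)) (u))) (s (s (r (w)) (f (w))) (f (s (p (w) (w)) (u))))) (s (w) (f (p (s (w) (u)) (r (w))))))
2. (p (p (r (s (s (w) (u)) (u))) (s (s (r (w)) (f (w))) (f (s (p (w) (w)) (u))))) (s (w) (f (p (s (w) (u)) (r (w))))))  →  (p (p (r (s (s (w) (u)) (u))) (s (s (r (w)) (f (w))) (f (s (w) (u))))) (s (w) (f (p (s (w) (u)) (r (w))))))

normal form = (p (p (r (s (s (w) (u)) (u))) (s (s (r (w)) (f (w))) (f (s (w) (u))))) (s (w) (f (p (s (w) (u)) (r (w))))))


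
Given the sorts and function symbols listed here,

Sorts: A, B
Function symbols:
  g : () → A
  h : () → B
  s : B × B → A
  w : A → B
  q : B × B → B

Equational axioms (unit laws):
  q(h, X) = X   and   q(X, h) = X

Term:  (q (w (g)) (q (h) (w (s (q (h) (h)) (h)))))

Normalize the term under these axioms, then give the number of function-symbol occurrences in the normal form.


1. (q (w (g)) (q (h) (w (s (q (h) (h)) (h)))))  →  (q (w (g)) (w (s (q (h) (h)) (h))))
2. (q (w (g)) (w (s (q (h) (h)) (h))))  →  (q (w (g)) (w (s (h) (h))))
normal form: (q (w (g)) (w (s (h) (h))))

size = 7


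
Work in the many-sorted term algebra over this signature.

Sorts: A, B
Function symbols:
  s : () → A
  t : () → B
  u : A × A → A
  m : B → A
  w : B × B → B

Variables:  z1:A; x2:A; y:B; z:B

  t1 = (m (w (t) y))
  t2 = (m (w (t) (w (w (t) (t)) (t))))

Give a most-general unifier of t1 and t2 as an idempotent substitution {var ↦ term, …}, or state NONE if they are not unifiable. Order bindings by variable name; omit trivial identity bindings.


{y ↦ (w (w (t) (t)) (t))}


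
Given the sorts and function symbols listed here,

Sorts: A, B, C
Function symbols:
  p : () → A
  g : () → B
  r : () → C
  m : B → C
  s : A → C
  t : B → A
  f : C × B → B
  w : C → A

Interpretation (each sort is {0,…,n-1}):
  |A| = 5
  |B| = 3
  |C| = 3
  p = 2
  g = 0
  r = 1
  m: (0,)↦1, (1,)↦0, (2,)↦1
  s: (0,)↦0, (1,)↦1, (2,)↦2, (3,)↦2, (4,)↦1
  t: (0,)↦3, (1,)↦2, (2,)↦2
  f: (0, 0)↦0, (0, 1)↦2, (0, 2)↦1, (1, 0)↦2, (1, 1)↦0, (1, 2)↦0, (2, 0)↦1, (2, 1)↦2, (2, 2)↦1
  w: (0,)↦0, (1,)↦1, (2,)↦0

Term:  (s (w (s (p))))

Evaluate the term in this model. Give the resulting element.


value = 0

  p = 2
  (s (p)) = s(2,) = 2
  (w (s (p))) = w(2,) = 0
  (s (w (s (p)))) = s(0,) = 0


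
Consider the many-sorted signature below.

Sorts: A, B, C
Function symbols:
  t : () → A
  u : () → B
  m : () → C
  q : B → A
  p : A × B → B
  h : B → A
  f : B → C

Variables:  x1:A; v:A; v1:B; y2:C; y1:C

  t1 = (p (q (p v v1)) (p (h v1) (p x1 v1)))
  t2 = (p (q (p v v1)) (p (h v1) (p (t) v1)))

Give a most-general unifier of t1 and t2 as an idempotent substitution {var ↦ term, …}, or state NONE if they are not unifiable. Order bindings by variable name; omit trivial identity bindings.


{x1 ↦ (t)}


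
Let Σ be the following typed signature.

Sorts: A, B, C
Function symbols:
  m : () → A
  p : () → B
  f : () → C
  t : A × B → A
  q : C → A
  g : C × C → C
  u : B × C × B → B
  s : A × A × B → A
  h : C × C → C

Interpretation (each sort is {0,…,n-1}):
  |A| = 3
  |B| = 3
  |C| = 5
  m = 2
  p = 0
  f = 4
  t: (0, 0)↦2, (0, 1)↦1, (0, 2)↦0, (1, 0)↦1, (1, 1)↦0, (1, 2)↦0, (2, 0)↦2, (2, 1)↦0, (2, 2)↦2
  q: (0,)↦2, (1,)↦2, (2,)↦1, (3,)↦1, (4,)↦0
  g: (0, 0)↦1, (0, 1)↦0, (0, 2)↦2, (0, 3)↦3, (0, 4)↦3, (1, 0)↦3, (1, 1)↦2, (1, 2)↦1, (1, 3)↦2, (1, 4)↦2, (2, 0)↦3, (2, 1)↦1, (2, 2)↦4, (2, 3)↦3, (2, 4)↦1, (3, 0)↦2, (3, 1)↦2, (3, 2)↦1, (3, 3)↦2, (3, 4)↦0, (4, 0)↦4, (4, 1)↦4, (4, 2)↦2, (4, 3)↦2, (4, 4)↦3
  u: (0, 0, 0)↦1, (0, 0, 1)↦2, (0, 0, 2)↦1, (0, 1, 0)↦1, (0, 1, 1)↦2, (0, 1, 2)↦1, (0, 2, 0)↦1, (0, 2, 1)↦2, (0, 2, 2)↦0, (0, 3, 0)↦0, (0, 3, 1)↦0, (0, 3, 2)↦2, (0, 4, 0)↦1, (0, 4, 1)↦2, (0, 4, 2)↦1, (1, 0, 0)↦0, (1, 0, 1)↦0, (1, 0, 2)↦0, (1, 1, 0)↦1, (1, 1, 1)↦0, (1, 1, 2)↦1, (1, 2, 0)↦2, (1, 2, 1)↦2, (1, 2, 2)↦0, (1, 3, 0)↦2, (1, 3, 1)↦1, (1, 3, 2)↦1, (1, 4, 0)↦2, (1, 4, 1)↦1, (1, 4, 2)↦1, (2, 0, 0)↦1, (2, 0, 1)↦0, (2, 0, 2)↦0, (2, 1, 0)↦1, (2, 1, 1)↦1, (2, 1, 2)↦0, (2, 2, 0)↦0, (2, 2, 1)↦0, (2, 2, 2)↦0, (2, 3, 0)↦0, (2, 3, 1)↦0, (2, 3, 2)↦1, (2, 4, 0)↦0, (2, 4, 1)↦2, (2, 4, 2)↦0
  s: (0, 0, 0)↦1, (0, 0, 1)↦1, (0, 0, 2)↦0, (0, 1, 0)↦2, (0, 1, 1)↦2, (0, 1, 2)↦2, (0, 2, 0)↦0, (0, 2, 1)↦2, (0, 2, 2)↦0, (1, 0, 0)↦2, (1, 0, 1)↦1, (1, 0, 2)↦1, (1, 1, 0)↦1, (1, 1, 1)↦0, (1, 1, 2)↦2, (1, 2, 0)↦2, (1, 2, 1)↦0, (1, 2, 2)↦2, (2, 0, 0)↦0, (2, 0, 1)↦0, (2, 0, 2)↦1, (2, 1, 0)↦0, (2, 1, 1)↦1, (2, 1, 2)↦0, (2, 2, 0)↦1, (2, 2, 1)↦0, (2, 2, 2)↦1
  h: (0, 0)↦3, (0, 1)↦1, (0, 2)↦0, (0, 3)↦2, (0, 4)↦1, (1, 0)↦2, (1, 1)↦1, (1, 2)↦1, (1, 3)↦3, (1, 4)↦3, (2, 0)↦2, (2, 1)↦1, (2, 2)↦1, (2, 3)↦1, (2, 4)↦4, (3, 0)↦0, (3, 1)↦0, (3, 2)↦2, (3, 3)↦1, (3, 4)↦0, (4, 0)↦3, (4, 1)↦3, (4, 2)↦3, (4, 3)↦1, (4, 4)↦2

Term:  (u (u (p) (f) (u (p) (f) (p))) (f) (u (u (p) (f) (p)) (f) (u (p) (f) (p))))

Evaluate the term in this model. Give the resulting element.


value = 2

  p = 0
  f = 4
  p = 0
  f = 4
  p = 0
  (u (p) (f) (p)) = u(0, 4, 0) = 1
  (u (p) (f) (u (p) (f) (p))) = u(0, 4, 1) = 2
  f = 4
  p = 0
  f = 4
  p = 0
  (u (p) (f) (p)) = u(0, 4, 0) = 1
  f = 4
  p = 0
  f = 4
  p = 0
  (u (p) (f) (p)) = u(0, 4, 0) = 1
  (u (u (p) (f) (p)) (f) (u (p) (f) (p))) = u(1, 4, 1) = 1
  (u (u (p) (f) (u (p) (f) (p))) (f) (u (u (p) (f) (p)) (f) (u (p) (f) (p)))) = u(2, 4, 1) = 2


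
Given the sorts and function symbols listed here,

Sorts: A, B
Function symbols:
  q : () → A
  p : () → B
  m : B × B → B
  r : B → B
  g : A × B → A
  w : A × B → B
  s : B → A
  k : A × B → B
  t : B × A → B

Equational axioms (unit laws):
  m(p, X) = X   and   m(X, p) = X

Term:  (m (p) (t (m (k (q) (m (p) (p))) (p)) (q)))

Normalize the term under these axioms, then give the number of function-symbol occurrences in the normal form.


1. (m (p) (t (m (k (q) (m (p) (p))) (p)) (q)))  →  (t (m (k (q) (m (p) (p))) (p)) (q))
2. (t (m (k (q) (m (p) (p))) (p)) (q))  →  (t (k (q) (m (p) (p))) (q))
3. (t (k (q) (m (p) (p))) (q))  →  (t (k (q) (p)) (q))
normal form: (t (k (q) (p)) (q))

size = 5


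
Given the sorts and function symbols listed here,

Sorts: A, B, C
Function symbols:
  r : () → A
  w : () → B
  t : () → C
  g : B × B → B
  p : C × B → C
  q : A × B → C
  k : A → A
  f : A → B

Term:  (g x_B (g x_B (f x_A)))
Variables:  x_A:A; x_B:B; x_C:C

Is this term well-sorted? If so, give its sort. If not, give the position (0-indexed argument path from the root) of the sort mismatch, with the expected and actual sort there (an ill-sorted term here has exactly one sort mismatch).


  x_B : B
    x_B : B
      x_A : A
    (f x_A) : B
  (g x_B (f x_A)) : B
(g x_B (g x_B (f x_A))) : B

well-sorted; sort = B


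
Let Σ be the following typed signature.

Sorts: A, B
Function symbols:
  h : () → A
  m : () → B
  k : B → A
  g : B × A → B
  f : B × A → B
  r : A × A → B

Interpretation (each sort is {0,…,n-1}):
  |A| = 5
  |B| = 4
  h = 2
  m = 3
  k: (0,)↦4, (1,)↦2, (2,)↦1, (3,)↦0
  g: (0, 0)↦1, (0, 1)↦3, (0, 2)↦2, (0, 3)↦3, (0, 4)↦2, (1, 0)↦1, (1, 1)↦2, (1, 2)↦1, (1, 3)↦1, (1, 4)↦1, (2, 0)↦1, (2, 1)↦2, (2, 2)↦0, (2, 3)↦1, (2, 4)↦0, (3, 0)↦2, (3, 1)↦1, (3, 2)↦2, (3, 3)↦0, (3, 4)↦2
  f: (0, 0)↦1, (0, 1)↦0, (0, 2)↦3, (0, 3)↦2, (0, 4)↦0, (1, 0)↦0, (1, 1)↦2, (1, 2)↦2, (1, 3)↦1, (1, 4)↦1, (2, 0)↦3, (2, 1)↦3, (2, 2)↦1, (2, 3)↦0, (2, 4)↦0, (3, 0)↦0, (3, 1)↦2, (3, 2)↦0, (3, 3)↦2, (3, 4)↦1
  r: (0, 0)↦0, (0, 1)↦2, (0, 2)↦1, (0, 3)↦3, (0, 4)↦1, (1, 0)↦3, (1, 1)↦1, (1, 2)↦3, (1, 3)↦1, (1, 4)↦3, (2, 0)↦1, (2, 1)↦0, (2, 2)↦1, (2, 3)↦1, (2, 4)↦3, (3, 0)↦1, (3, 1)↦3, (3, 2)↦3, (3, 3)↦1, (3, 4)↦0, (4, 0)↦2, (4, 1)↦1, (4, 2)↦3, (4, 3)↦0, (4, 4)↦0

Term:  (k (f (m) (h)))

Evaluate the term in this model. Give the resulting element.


value = 4

  m = 3
  h = 2
  (f (m) (h)) = f(3, 2) = 0
  (k (f (m) (h))) = k(0,) = 4


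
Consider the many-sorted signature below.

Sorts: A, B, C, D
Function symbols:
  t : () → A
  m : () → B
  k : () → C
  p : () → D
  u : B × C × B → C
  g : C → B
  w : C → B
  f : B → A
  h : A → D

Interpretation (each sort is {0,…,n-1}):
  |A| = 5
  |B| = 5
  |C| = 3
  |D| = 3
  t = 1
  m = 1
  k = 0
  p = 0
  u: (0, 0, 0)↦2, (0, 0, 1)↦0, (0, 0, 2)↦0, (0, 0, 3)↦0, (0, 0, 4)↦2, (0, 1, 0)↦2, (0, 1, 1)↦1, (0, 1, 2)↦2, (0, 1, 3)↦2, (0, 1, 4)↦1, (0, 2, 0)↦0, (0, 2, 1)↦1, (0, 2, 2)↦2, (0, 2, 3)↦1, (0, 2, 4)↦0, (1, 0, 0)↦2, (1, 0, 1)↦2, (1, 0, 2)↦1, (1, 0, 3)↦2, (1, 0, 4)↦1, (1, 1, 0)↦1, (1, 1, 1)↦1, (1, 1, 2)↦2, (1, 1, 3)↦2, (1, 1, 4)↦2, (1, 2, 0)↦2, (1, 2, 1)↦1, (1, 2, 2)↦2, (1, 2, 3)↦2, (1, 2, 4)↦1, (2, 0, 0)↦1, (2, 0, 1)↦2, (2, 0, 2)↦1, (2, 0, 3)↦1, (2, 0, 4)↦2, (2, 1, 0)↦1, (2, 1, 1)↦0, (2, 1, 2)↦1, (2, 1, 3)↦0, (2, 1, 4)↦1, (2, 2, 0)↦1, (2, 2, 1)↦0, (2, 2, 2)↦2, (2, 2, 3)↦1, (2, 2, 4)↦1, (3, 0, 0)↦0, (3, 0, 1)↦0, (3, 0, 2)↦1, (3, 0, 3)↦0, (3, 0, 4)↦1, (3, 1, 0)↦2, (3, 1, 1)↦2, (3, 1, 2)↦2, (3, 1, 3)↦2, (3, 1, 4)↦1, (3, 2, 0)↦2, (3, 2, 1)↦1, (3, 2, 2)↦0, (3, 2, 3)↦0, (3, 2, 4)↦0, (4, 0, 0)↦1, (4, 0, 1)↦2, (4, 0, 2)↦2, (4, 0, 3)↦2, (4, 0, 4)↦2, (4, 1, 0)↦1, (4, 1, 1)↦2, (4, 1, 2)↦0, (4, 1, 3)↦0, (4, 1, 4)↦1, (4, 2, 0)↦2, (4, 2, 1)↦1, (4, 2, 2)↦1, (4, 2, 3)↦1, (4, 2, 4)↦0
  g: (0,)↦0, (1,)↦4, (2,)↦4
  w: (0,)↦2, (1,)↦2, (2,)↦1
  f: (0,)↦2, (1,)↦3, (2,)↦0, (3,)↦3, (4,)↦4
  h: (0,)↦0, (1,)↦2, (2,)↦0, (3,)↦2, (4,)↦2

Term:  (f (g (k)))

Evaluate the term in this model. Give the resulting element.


  k = 0
  (g (k)) = g(0,) = 0
  (f (g (k))) = f(0,) = 2

value = 2


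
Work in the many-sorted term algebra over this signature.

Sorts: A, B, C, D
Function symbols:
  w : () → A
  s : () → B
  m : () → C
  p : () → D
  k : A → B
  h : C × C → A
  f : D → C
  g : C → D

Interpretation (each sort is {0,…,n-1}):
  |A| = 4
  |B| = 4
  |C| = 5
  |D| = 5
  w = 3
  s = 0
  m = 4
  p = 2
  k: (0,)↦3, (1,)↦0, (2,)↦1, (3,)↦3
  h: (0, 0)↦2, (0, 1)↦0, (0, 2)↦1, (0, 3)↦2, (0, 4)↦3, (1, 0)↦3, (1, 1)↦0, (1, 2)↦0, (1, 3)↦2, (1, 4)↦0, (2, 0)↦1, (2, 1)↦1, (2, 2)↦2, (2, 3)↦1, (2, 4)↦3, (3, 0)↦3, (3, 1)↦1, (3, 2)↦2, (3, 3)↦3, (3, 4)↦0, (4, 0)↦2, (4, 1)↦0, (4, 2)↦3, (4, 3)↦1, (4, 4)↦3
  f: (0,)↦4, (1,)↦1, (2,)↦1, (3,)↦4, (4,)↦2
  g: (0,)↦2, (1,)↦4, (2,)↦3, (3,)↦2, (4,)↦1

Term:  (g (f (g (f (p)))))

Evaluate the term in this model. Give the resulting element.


  p = 2
  (f (p)) = f(2,) = 1
  (g (f (p))) = g(1,) = 4
  (f (g (f (p)))) = f(4,) = 2
  (g (f (g (f (p))))) = g(2,) = 3

value = 3


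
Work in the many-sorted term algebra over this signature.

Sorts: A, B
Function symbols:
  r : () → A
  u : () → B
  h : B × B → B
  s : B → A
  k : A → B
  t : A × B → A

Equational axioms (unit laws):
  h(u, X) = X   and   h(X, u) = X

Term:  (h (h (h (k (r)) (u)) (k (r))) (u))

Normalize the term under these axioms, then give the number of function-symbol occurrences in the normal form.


1. (h (h (h (k (r)) (u)) (k (r))) (u))  →  (h (h (k (r)) (u)) (k (r)))
2. (h (h (k (r)) (u)) (k (r)))  →  (h (k (r)) (k (r)))
normal form: (h (k (r)) (k (r)))

size = 5


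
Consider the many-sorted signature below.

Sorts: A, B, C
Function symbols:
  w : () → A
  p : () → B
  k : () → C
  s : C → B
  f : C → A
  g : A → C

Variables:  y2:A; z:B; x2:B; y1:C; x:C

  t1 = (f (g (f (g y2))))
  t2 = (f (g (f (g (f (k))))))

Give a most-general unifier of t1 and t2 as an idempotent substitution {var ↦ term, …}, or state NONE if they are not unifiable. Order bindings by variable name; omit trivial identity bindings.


{y2 ↦ (f (k))}


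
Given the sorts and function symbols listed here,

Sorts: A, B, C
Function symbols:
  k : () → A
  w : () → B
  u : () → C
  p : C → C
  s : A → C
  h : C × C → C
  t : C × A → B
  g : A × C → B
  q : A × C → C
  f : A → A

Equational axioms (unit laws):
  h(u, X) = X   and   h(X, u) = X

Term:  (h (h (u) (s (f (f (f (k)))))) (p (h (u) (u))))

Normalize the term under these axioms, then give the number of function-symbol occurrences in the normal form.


size = 8

1. (h (h (u) (s (f (f (f (k)))))) (p (h (u) (u))))  →  (h (s (f (f (f (k))))) (p (h (u) (u))))
2. (h (s (f (f (f (k))))) (p (h (u) (u))))  →  (h (s (f (f (f (k))))) (p (u)))
normal form: (h (s (f (f (f (k))))) (p (u)))


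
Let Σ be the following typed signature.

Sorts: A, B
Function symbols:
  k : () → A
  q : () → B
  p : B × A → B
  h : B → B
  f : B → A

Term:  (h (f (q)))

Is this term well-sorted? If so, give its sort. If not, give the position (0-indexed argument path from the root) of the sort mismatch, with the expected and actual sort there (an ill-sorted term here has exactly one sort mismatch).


ill-sorted at position [0]: expected B, got A

    (q) : B
  (f (q)) : A
(h (f (q))) : ✗ arg 0 at [0] has sort A, expected B


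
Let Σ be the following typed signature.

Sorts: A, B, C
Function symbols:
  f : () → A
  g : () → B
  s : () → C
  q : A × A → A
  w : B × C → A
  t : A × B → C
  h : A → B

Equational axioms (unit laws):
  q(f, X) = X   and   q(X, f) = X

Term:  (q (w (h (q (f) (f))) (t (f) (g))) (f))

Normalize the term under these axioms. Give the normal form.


1. (q (w (h (q (f) (f))) (t (f) (g))) (f))  →  (w (h (q (f) (f))) (t (f) (g)))
2. (w (h (q (f) (f))) (t (f) (g)))  →  (w (h (f)) (t (f) (g)))

normal form = (w (h (f)) (t (f) (g)))


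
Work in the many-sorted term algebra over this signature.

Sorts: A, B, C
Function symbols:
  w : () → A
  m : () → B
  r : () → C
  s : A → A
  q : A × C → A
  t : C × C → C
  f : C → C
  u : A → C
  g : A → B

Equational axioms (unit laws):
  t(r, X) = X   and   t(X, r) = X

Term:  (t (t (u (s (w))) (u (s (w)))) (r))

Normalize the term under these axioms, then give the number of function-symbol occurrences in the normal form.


1. (t (t (u (s (w))) (u (s (w)))) (r))  →  (t (u (s (w))) (u (s (w))))
normal form: (t (u (s (w))) (u (s (w))))

size = 7


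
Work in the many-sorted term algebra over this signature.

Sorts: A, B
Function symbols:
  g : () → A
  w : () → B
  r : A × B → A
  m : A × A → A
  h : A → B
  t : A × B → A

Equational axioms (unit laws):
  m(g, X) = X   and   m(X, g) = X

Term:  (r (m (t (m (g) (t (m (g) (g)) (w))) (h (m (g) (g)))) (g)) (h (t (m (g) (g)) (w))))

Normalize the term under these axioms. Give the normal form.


normal form = (r (t (t (g) (w)) (h (g))) (h (t (g) (w))))

1. (r (m (t (m (g) (t (m (g) (g)) (w))) (h (m (g) (g)))) (g)) (h (t (m (g) (g)) (w))))  →  (r (t (m (g) (t (m (g) (g)) (w))) (h (m (g) (g)))) (h (t (m (g) (g)) (w))))
2. (r (t (m (g) (t (m (g) (g)) (w))) (h (m (g) (g)))) (h (t (m (g) (g)) (w))))  →  (r (t (t (m (g) (g)) (w)) (h (m (g) (g)))) (h (t (m (g) (g)) (w))))
3. (r (t (t (m (g) (g)) (w)) (h (m (g) (g)))) (h (t (m (g) (g)) (w))))  →  (r (t (t (g) (w)) (h (m (g) (g)))) (h (t (m (g) (g)) (w))))
4. (r (t (t (g) (w)) (h (m (g) (g)))) (h (t (m (g) (g)) (w))))  →  (r (t (t (g) (w)) (h (g))) (h (t (m (g) (g)) (w))))
5. (r (t (t (g) (w)) (h (g))) (h (t (m (g) (g)) (w))))  →  (r (t (t (g) (w)) (h (g))) (h (t (g) (w))))


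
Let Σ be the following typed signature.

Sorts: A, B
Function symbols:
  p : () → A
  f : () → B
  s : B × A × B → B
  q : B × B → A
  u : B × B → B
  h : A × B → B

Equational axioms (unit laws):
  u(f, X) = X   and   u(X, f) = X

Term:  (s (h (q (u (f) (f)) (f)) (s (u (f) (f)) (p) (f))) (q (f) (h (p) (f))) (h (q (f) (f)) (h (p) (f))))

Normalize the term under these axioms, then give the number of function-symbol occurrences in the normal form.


size = 21

1. (s (h (q (u (f) (f)) (f)) (s (u (f) (f)) (p) (f))) (q (f) (h (p) (f))) (h (q (f) (f)) (h (p) (f))))  →  (s (h (q (f) (f)) (s (u (f) (f)) (p) (f))) (q (f) (h (p) (f))) (h (q (f) (f)) (h (p) (f))))
2. (s (h (q (f) (f)) (s (u (f) (f)) (p) (f))) (q (f) (h (p) (f))) (h (q (f) (f)) (h (p) (f))))  →  (s (h (q (f) (f)) (s (f) (p) (f))) (q (f) (h (p) (f))) (h (q (f) (f)) (h (p) (f))))
normal form: (s (h (q (f) (f)) (s (f) (p) (f))) (q (f) (h (p) (f))) (h (q (f) (f)) (h (p) (f))))


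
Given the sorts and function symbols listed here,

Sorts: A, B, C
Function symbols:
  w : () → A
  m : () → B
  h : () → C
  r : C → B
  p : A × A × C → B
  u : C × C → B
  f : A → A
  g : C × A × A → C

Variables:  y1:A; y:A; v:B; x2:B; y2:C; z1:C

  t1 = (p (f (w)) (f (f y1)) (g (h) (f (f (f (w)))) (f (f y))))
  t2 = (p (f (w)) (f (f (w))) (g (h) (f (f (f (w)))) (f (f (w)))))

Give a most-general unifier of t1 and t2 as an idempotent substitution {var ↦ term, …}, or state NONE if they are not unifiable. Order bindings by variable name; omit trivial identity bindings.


{y ↦ (w), y1 ↦ (w)}


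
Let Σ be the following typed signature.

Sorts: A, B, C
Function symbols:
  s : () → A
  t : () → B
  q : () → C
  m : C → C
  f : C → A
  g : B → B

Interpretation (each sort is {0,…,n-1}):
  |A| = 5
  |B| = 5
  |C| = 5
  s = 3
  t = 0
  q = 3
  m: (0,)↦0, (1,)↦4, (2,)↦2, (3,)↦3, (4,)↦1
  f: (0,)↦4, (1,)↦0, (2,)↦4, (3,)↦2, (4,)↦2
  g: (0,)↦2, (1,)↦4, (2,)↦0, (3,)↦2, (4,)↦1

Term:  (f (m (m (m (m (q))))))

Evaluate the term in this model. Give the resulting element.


  q = 3
  (m (q)) = m(3,) = 3
  (m (m (q))) = m(3,) = 3
  (m (m (m (q)))) = m(3,) = 3
  (m (m (m (m (q))))) = m(3,) = 3
  (f (m (m (m (m (q)))))) = f(3,) = 2

value = 2


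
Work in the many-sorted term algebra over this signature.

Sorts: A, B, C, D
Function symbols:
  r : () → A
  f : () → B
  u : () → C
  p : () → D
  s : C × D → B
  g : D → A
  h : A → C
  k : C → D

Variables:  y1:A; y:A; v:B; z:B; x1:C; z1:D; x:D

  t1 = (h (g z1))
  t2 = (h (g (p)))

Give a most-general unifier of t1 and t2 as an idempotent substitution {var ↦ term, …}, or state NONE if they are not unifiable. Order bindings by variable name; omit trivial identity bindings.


{z1 ↦ (p)}


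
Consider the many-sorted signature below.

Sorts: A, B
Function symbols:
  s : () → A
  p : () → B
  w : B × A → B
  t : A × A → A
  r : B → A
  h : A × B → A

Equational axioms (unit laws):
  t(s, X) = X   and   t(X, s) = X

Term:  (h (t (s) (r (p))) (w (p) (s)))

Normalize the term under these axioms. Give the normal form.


1. (h (t (s) (r (p))) (w (p) (s)))  →  (h (r (p)) (w (p) (s)))

normal form = (h (r (p)) (w (p) (s)))


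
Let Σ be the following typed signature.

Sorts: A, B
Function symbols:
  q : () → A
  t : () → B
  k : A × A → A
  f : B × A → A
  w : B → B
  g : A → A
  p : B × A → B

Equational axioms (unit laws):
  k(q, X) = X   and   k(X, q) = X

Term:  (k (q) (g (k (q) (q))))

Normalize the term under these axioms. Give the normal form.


1. (k (q) (g (k (q) (q))))  →  (g (k (q) (q)))
2. (g (k (q) (q)))  →  (g (q))

normal form = (g (q))


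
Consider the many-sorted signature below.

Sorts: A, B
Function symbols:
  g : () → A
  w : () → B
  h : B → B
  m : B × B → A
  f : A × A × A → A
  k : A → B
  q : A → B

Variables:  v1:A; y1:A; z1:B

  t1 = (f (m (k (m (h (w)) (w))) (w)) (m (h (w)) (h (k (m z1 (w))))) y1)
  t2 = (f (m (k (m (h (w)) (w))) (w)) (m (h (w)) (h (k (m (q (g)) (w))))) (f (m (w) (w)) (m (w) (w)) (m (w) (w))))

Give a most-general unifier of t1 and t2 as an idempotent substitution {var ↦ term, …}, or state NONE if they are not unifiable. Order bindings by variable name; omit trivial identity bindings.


{y1 ↦ (f (m (w) (w)) (m (w) (w)) (m (w) (w))), z1 ↦ (q (g))}


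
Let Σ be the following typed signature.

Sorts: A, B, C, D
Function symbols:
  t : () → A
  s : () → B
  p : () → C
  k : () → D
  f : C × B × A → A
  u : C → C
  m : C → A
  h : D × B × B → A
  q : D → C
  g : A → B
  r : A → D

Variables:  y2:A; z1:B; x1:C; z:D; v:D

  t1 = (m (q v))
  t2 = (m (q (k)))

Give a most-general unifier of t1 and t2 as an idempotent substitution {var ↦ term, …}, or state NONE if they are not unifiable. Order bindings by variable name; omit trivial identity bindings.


{v ↦ (k)}


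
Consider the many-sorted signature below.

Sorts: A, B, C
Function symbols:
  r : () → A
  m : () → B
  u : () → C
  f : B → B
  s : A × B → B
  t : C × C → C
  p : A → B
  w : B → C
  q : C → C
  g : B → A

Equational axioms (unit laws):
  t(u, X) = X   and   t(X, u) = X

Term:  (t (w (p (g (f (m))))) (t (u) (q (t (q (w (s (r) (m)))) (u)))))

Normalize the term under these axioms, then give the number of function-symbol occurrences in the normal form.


1. (t (w (p (g (f (m))))) (t (u) (q (t (q (w (s (r) (m)))) (u)))))  →  (t (w (p (g (f (m))))) (q (t (q (w (s (r) (m)))) (u))))
2. (t (w (p (g (f (m))))) (q (t (q (w (s (r) (m)))) (u))))  →  (t (w (p (g (f (m))))) (q (q (w (s (r) (m))))))
normal form: (t (w (p (g (f (m))))) (q (q (w (s (r) (m))))))

size = 12


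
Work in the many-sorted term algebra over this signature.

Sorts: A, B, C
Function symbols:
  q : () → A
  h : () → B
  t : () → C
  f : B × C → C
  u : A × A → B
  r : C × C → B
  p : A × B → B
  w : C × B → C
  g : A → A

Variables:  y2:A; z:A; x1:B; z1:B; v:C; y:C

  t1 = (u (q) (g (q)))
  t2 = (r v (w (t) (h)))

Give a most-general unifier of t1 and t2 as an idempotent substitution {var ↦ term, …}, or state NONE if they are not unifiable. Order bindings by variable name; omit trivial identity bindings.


head clash or occurs-check failure — not unifiable

NONE (not unifiable)


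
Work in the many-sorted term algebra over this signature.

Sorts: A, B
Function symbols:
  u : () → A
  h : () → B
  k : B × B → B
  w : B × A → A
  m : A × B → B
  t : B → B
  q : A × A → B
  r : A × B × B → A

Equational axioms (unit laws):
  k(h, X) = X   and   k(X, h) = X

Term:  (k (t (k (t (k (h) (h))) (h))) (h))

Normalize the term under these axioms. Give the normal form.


1. (k (t (k (t (k (h) (h))) (h))) (h))  →  (t (k (t (k (h) (h))) (h)))
2. (t (k (t (k (h) (h))) (h)))  →  (t (t (k (h) (h))))
3. (t (t (k (h) (h))))  →  (t (t (h)))

normal form = (t (t (h)))


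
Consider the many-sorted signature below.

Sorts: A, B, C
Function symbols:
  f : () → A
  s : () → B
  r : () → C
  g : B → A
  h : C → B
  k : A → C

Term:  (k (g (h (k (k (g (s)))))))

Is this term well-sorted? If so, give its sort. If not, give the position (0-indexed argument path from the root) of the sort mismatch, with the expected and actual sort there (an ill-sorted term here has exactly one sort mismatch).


            (s) : B
          (g (s)) : A
        (k (g (s))) : C
      (k (k (g (s)))) : ✗ arg 0 at [0, 0, 0, 0] has sort C, expected A

ill-sorted at position [0, 0, 0, 0]: expected A, got C


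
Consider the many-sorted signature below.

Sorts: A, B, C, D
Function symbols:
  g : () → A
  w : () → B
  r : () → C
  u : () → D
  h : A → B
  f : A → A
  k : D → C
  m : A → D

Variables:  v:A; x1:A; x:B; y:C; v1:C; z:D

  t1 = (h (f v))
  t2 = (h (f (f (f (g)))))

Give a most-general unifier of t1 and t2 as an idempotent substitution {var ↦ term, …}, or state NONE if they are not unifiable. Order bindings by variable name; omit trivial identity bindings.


{v ↦ (f (f (g)))}


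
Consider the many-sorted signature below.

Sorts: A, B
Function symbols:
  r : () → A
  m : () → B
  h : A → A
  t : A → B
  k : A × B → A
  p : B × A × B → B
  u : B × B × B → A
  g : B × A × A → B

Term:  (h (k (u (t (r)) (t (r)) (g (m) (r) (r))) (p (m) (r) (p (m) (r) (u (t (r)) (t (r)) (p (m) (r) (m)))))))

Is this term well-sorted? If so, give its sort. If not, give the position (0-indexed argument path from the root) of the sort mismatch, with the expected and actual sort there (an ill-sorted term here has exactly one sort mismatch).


        (r) : A
      (t (r)) : B
        (r) : A
      (t (r)) : B
        (m) : B
        (r) : A
        (r) : A
      (g (m) (r) (r)) : B
    (u (t (r)) (t (r)) (g (m) (r) (r))) : A
      (m) : B
      (r) : A
        (m) : B
        (r) : A
            (r) : A
          (t (r)) : B
            (r) : A
          (t (r)) : B
            (m) : B
            (r) : A
            (m) : B
          (p (m) (r) (m)) : B
        (u (t (r)) (t (r)) (p (m) (r) (m))) : A
      (p (m) (r) (u (t (r)) (t (r)) (p (m) (r) (m)))) : ✗ arg 2 at [0, 1, 2, 2] has sort A, expected B

ill-sorted at position [0, 1, 2, 2]: expected B, got A


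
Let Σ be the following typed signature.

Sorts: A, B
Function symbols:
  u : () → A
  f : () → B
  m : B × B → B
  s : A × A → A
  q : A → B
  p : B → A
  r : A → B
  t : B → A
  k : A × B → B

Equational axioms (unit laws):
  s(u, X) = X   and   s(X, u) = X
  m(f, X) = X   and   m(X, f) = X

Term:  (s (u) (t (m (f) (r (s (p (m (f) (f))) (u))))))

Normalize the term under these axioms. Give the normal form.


1. (s (u) (t (m (f) (r (s (p (m (f) (f))) (u))))))  →  (t (m (f) (r (s (p (m (f) (f))) (u)))))
2. (t (m (f) (r (s (p (m (f) (f))) (u)))))  →  (t (r (s (p (m (f) (f))) (u))))
3. (t (r (s (p (m (f) (f))) (u))))  →  (t (r (p (m (f) (f)))))
4. (t (r (p (m (f) (f)))))  →  (t (r (p (f))))

normal form = (t (r (p (f))))


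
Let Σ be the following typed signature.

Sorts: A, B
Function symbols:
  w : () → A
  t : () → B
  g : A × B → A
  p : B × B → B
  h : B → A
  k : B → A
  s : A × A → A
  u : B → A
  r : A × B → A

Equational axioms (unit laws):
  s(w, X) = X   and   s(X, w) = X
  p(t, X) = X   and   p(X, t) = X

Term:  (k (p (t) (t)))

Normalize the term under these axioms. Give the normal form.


1. (k (p (t) (t)))  →  (k (t))

normal form = (k (t))


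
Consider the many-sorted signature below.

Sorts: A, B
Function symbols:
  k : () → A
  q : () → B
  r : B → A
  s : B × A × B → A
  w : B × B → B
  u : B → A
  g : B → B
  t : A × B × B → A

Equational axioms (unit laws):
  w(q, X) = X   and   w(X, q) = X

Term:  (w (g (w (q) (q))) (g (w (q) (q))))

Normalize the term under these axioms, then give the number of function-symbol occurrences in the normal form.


size = 5

1. (w (g (w (q) (q))) (g (w (q) (q))))  →  (w (g (q)) (g (w (q) (q))))
2. (w (g (q)) (g (w (q) (q))))  →  (w (g (q)) (g (q)))
normal form: (w (g (q)) (g (q)))


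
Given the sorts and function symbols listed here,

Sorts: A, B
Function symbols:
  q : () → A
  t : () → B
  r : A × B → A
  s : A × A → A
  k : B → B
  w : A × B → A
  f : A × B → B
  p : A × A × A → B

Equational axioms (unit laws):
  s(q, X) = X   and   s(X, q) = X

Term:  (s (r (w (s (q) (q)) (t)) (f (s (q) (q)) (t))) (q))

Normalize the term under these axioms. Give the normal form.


normal form = (r (w (q) (t)) (f (q) (t)))

1. (s (r (w (s (q) (q)) (t)) (f (s (q) (q)) (t))) (q))  →  (r (w (s (q) (q)) (t)) (f (s (q) (q)) (t)))
2. (r (w (s (q) (q)) (t)) (f (s (q) (q)) (t)))  →  (r (w (q) (t)) (f (s (q) (q)) (t)))
3. (r (w (q) (t)) (f (s (q) (q)) (t)))  →  (r (w (q) (t)) (f (q) (t)))


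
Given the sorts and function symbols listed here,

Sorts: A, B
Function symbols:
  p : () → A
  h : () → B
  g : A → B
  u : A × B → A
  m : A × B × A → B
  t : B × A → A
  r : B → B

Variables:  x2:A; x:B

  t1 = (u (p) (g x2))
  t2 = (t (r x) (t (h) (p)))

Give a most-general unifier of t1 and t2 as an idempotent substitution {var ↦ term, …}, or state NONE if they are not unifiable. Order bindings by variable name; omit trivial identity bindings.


head clash or occurs-check failure — not unifiable

NONE (not unifiable)


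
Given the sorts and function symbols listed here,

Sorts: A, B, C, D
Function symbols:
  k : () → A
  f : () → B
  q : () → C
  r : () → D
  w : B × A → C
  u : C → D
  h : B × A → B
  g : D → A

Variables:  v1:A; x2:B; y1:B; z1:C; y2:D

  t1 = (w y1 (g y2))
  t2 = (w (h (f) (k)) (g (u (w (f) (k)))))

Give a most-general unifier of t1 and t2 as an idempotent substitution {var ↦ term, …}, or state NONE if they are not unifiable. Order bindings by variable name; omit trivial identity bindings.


{y1 ↦ (h (f) (k)), y2 ↦ (u (w (f) (k)))}


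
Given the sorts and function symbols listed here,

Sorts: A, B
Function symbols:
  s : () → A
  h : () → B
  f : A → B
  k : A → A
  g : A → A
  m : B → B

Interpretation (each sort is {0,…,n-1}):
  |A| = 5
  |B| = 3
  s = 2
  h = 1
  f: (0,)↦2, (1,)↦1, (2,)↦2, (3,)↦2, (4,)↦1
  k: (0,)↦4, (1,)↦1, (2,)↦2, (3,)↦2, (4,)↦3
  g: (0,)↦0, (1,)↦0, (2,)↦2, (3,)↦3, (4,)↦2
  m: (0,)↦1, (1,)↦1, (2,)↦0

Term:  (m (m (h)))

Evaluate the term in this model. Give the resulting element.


  h = 1
  (m (h)) = m(1,) = 1
  (m (m (h))) = m(1,) = 1

value = 1


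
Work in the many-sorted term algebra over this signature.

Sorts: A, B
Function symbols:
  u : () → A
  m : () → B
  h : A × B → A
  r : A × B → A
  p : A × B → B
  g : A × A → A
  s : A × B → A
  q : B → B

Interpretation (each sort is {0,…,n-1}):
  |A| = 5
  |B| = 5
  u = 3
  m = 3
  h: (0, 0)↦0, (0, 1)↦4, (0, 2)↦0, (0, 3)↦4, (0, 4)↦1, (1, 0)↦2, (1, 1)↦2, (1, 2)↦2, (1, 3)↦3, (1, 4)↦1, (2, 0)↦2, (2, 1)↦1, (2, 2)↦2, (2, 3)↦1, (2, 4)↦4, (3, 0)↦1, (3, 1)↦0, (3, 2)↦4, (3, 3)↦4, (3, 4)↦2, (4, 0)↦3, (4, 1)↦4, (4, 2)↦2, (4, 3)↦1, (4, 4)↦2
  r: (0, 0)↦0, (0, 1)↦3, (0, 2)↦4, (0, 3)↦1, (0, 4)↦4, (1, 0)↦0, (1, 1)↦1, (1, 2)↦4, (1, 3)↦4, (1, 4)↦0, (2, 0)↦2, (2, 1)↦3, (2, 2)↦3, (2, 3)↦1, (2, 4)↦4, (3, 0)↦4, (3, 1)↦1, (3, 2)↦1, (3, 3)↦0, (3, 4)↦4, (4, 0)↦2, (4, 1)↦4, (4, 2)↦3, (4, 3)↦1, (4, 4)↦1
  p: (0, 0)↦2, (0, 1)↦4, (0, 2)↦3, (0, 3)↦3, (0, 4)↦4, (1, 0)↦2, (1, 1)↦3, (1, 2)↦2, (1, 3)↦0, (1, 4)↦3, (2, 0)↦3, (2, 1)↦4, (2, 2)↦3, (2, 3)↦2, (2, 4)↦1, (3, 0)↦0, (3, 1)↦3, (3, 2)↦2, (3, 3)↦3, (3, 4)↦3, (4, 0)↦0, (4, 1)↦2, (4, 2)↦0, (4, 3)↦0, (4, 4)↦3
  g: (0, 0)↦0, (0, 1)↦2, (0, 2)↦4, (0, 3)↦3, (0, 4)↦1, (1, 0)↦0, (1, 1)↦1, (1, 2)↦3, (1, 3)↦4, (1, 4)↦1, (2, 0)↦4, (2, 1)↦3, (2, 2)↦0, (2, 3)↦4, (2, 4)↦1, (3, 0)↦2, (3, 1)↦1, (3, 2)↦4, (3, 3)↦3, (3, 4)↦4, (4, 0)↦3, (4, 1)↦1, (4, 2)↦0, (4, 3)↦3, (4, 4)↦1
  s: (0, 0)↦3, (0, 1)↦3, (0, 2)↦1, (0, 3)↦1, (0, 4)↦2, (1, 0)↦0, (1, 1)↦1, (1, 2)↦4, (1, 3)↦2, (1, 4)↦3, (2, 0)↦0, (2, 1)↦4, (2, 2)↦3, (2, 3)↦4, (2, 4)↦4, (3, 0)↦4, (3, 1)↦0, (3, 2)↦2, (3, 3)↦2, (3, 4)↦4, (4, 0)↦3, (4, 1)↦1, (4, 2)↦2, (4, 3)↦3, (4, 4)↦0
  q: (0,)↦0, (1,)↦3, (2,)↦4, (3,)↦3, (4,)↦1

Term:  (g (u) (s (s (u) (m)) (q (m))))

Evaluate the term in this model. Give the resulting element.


  u = 3
  u = 3
  m = 3
  (s (u) (m)) = s(3, 3) = 2
  m = 3
  (q (m)) = q(3,) = 3
  (s (s (u) (m)) (q (m))) = s(2, 3) = 4
  (g (u) (s (s (u) (m)) (q (m)))) = g(3, 4) = 4

value = 4


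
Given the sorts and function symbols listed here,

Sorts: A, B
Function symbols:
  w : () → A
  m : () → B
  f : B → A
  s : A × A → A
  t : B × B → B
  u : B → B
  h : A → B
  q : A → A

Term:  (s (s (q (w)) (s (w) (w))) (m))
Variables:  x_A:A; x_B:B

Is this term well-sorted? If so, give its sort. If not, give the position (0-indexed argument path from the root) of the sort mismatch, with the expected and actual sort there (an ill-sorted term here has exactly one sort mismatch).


ill-sorted at position [1]: expected A, got B

      (w) : A
    (q (w)) : A
      (w) : A
      (w) : A
    (s (w) (w)) : A
  (s (q (w)) (s (w) (w))) : A
  (m) : B
(s (s (q (w)) (s (w) (w))) (m)) : ✗ arg 1 at [1] has sort B, expected A
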